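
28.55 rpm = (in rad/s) 2.99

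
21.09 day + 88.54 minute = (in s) 1.827e+06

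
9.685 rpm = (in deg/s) 58.11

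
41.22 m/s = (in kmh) 148.4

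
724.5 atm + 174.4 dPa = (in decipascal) 7.341e+08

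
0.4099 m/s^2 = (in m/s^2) 0.4099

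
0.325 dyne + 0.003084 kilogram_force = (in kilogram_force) 0.003084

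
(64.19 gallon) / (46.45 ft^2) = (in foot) 0.1847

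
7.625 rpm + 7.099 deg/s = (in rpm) 8.808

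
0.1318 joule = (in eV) 8.226e+17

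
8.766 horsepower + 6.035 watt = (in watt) 6543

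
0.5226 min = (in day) 0.0003629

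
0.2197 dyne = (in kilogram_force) 2.24e-07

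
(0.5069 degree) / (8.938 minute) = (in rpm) 0.0001575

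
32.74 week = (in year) 0.6279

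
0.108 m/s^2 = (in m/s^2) 0.108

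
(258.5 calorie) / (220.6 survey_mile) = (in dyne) 304.6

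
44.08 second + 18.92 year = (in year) 18.92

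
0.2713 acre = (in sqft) 1.182e+04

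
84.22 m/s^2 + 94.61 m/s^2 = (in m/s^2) 178.8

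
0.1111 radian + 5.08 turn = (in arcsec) 6.607e+06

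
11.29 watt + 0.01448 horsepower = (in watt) 22.09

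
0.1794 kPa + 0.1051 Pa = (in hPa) 1.795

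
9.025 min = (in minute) 9.025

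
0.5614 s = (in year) 1.78e-08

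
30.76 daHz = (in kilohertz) 0.3076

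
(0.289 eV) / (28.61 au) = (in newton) 1.082e-32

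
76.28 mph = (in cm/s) 3410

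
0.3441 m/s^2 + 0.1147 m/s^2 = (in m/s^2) 0.4588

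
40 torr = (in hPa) 53.33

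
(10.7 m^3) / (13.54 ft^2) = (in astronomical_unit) 5.686e-11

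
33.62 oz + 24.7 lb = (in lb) 26.8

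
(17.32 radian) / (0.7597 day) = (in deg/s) 0.01512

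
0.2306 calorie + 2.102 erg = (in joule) 0.9648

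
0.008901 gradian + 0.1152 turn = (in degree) 41.48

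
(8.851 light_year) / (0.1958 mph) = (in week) 1.582e+12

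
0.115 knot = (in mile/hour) 0.1323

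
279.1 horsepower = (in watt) 2.081e+05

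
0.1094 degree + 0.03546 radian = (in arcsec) 7708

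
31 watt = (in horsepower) 0.04157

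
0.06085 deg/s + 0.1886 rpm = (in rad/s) 0.02081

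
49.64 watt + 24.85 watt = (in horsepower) 0.09989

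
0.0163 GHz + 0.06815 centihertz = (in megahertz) 16.3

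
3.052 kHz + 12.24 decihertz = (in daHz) 305.3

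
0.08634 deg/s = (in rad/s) 0.001507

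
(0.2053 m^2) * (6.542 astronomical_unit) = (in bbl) 1.264e+12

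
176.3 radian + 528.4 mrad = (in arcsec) 3.647e+07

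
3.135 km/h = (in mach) 0.002558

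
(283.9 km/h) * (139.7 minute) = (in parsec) 2.142e-11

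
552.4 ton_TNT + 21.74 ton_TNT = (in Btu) 2.277e+09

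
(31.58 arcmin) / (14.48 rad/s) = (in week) 1.049e-09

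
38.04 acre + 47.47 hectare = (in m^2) 6.286e+05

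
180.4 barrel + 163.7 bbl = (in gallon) 1.445e+04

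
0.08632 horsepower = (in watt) 64.37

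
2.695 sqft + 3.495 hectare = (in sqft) 3.762e+05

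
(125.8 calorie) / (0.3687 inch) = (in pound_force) 1.264e+04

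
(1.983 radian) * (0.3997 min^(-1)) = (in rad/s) 0.01321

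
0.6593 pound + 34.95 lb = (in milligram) 1.615e+07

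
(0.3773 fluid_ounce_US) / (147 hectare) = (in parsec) 2.46e-28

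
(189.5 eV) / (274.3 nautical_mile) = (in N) 5.977e-23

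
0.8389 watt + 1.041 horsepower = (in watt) 777.1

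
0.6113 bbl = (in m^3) 0.09719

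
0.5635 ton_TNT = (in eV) 1.472e+28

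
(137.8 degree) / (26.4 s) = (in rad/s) 0.0911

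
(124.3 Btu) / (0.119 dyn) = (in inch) 4.339e+12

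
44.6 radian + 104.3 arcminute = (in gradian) 2841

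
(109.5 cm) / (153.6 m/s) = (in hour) 1.98e-06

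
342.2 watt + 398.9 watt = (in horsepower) 0.9938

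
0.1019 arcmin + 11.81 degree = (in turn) 0.03281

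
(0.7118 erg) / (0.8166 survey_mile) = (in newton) 5.416e-11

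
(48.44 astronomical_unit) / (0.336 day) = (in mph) 5.584e+08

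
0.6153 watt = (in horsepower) 0.0008251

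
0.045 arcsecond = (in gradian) 1.389e-05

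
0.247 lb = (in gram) 112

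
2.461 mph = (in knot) 2.139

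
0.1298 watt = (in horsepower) 0.0001741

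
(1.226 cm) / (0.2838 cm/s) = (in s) 4.32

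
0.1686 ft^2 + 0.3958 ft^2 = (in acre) 1.296e-05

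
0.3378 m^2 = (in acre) 8.347e-05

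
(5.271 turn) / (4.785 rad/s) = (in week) 1.144e-05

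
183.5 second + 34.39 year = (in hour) 3.013e+05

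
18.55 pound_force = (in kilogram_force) 8.414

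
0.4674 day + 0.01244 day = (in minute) 691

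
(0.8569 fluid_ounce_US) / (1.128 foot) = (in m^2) 7.371e-05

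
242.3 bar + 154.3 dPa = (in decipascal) 2.423e+08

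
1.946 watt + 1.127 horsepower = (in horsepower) 1.13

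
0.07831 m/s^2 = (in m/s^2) 0.07831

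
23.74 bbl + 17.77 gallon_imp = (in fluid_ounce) 1.304e+05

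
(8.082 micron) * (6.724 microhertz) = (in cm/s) 5.434e-09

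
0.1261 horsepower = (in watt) 94.03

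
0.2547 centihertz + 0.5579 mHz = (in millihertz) 3.105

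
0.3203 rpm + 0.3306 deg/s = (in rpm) 0.3754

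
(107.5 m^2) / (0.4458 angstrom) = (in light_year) 0.0002549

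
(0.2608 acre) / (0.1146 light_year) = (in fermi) 973.5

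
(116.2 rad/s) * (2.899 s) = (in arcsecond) 6.948e+07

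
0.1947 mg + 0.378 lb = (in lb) 0.378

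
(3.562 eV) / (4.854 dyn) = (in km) 1.176e-17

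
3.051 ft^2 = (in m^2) 0.2834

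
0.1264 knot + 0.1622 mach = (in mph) 123.7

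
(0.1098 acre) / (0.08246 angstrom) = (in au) 360.2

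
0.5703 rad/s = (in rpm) 5.446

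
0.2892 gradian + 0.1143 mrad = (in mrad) 4.657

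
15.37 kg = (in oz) 542.2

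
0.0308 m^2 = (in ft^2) 0.3315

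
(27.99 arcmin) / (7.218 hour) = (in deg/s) 1.795e-05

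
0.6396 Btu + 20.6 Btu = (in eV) 1.399e+23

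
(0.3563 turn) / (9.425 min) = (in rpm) 0.0378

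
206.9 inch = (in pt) 1.49e+04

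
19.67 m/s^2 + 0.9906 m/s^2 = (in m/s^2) 20.66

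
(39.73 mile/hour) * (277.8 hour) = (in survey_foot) 5.828e+07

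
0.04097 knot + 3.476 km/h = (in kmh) 3.552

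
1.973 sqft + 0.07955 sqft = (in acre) 4.712e-05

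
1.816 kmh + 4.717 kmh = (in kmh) 6.533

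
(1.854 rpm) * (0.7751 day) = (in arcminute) 4.47e+07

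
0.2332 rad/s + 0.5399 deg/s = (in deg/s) 13.9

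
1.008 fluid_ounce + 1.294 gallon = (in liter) 4.928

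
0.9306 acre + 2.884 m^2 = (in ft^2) 4.057e+04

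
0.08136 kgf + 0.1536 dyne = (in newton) 0.7979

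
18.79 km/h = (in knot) 10.15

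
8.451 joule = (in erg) 8.451e+07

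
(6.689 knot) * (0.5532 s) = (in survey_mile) 0.001183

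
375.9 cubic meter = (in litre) 3.759e+05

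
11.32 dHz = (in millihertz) 1132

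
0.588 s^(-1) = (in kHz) 0.000588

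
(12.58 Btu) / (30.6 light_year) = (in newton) 4.585e-14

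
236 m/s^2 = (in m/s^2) 236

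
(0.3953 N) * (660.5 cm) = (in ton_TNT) 6.24e-10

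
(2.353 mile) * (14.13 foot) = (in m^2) 1.631e+04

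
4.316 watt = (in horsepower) 0.005788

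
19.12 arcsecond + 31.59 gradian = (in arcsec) 1.024e+05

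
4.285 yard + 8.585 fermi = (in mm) 3918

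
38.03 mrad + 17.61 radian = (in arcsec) 3.64e+06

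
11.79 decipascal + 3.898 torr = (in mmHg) 3.907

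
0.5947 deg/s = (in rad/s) 0.01038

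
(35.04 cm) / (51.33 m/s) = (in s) 0.006826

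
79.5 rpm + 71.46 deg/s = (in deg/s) 548.5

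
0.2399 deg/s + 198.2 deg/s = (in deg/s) 198.4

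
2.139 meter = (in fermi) 2.139e+15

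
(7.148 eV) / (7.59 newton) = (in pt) 4.277e-16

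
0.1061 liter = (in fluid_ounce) 3.588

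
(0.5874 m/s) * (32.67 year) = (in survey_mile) 3.76e+05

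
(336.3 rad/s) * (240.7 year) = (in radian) 2.553e+12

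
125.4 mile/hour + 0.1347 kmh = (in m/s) 56.1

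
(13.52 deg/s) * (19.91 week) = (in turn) 4.522e+05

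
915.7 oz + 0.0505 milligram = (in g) 2.596e+04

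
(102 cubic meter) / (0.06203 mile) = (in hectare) 0.0001022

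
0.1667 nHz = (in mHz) 1.667e-07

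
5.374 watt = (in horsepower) 0.007207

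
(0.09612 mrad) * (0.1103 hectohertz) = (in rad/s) 0.00106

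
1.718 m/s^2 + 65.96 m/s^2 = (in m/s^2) 67.68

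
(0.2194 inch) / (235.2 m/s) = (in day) 2.742e-10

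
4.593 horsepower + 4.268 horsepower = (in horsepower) 8.861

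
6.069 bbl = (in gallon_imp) 212.2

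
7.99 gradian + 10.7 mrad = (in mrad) 136.2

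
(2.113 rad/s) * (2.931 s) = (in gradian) 394.3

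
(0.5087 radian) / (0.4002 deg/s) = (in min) 1.214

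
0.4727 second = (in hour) 0.0001313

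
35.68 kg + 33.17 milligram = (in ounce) 1259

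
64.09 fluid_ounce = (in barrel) 0.01192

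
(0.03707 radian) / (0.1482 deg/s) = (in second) 14.33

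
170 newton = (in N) 170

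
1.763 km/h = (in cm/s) 48.97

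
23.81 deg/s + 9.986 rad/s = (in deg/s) 596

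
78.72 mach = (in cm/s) 2.68e+06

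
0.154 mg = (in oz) 5.432e-06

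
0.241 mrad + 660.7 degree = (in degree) 660.7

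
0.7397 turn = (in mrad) 4648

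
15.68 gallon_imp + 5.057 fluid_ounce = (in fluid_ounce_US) 2415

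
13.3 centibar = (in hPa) 133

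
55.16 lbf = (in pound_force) 55.16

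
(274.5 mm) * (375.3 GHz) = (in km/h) 3.709e+11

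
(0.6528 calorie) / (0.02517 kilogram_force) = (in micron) 1.107e+07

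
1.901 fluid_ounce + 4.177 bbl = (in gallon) 175.4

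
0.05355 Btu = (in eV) 3.526e+20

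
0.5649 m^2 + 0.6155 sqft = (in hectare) 6.221e-05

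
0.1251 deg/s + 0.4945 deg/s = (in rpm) 0.1033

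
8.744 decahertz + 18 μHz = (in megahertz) 8.744e-05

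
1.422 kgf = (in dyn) 1.395e+06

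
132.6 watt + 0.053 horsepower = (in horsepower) 0.2308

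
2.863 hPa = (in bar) 0.002863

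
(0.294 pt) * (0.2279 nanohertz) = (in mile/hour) 5.287e-14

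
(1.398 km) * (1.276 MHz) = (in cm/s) 1.784e+11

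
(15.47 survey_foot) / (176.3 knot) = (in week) 8.596e-08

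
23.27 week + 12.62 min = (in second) 1.407e+07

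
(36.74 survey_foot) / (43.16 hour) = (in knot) 0.0001401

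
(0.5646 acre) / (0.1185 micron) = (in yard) 2.109e+10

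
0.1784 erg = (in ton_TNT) 4.264e-18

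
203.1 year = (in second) 6.405e+09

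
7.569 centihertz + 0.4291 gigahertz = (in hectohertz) 4.291e+06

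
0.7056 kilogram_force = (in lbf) 1.556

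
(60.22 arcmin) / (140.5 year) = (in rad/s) 3.954e-12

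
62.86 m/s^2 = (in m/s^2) 62.86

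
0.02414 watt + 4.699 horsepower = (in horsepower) 4.699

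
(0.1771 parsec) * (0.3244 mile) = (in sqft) 3.071e+19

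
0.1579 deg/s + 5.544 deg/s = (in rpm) 0.9503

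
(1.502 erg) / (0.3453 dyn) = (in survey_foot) 0.1427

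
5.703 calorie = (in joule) 23.86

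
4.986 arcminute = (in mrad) 1.45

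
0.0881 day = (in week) 0.01259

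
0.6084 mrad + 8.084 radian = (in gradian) 514.7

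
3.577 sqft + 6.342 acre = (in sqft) 2.763e+05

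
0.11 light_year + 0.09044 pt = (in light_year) 0.11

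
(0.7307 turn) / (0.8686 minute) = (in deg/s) 5.047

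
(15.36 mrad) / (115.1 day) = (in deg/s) 8.85e-08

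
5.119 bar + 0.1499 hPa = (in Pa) 5.119e+05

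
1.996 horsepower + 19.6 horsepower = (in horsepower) 21.6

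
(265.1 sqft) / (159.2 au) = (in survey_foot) 3.393e-12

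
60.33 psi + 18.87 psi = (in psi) 79.2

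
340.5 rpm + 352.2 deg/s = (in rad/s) 41.8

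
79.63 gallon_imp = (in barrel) 2.277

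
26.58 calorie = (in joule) 111.2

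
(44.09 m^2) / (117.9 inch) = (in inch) 579.6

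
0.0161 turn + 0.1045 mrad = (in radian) 0.1013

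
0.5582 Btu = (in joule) 588.9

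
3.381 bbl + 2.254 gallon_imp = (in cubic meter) 0.5478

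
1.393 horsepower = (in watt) 1039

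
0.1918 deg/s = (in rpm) 0.03197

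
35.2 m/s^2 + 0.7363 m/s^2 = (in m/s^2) 35.94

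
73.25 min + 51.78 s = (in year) 0.000141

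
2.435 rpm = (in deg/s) 14.61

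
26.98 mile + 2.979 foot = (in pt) 1.231e+08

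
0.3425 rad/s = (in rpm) 3.271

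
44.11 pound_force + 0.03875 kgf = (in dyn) 1.966e+07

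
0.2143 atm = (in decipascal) 2.171e+05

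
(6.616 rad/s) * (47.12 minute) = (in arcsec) 3.858e+09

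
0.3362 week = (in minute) 3389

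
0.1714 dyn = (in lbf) 3.853e-07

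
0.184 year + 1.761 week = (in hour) 1908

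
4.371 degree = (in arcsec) 1.574e+04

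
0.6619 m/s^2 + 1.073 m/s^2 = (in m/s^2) 1.735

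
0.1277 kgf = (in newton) 1.252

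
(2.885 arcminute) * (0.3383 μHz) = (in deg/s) 1.627e-08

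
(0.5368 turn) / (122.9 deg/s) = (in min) 0.02621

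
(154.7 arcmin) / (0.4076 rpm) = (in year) 3.343e-08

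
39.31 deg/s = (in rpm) 6.552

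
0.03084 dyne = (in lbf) 6.933e-08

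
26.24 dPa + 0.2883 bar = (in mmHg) 216.3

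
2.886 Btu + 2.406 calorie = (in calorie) 730.2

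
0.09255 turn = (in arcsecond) 1.199e+05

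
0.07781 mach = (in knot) 51.5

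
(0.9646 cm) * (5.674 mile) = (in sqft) 948.1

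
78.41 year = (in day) 2.862e+04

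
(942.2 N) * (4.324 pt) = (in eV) 8.971e+18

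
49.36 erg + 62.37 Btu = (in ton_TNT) 1.573e-05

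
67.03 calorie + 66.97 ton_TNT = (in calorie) 6.697e+10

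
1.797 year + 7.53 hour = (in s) 5.67e+07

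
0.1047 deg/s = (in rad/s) 0.001827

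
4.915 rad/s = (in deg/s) 281.6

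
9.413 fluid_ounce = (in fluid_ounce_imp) 9.797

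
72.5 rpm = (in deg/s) 435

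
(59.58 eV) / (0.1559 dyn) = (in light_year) 6.472e-28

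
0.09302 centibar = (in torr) 0.6977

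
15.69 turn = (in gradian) 6276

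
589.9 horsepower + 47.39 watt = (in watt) 4.399e+05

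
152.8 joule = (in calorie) 36.52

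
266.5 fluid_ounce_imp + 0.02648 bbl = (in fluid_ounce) 398.4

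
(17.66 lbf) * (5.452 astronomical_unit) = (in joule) 6.407e+13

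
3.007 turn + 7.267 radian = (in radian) 26.16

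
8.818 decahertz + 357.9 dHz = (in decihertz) 1240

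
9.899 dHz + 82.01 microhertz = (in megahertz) 9.9e-07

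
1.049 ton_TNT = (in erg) 4.389e+16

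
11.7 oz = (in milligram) 3.317e+05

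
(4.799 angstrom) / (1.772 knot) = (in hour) 1.462e-13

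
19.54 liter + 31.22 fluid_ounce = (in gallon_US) 5.406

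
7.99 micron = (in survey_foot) 2.621e-05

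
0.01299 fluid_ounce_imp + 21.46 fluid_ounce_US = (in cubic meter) 0.000635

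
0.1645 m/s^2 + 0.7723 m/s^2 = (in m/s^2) 0.9368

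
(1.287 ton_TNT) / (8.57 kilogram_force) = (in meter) 6.407e+07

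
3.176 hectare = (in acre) 7.848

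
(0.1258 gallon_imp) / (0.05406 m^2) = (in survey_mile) 6.573e-06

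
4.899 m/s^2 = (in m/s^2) 4.899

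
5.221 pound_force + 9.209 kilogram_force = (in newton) 113.5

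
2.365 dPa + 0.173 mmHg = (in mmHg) 0.1748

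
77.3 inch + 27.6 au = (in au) 27.6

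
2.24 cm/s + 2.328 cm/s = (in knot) 0.08879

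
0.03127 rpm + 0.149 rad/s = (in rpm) 1.454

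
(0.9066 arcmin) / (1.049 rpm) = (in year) 7.613e-11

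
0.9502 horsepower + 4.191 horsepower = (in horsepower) 5.141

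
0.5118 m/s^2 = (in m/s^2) 0.5118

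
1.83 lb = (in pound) 1.83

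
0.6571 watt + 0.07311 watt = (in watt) 0.7302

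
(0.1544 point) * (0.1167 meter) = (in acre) 1.571e-09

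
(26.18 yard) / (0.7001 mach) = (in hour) 2.789e-05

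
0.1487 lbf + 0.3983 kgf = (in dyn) 4.567e+05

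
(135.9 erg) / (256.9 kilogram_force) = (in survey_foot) 1.77e-08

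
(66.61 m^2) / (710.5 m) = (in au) 6.267e-13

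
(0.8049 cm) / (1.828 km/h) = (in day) 1.835e-07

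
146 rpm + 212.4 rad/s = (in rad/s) 227.7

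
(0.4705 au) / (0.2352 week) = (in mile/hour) 1.107e+06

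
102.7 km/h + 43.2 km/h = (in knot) 78.78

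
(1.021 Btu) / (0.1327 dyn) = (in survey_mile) 5.044e+05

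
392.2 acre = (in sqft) 1.708e+07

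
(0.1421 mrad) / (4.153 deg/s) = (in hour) 5.446e-07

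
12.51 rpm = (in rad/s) 1.31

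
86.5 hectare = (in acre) 213.7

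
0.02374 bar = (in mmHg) 17.81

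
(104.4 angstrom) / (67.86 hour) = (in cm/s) 4.274e-12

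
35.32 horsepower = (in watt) 2.634e+04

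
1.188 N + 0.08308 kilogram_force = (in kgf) 0.2042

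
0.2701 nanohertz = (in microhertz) 0.0002701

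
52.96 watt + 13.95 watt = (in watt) 66.91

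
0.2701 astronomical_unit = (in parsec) 1.309e-06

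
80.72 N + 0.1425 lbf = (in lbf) 18.29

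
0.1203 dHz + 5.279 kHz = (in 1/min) 3.167e+05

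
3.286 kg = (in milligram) 3.286e+06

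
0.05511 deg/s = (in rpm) 0.009185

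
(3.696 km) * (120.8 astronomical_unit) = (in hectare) 6.679e+12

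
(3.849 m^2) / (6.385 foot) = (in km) 0.001978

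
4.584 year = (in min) 2.409e+06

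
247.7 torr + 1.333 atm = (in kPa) 168.1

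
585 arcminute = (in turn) 0.02708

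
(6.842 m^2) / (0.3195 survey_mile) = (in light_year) 1.406e-18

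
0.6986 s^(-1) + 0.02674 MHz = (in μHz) 2.674e+10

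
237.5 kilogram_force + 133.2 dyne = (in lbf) 523.6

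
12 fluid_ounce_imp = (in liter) 0.341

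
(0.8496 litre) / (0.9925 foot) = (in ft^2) 0.03023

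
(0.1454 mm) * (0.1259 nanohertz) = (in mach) 5.376e-17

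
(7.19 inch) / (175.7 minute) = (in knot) 3.367e-05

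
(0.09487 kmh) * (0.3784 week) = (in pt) 1.71e+07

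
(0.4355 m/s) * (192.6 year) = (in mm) 2.645e+12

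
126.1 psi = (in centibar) 869.4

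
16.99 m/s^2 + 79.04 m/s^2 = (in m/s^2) 96.03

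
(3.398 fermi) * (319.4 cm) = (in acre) 2.682e-18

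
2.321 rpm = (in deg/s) 13.93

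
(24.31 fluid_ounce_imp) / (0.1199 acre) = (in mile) 8.845e-10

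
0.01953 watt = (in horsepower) 2.619e-05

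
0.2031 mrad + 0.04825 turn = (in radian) 0.3034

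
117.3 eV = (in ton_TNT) 4.492e-27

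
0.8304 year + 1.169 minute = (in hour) 7274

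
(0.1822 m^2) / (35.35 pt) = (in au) 9.766e-11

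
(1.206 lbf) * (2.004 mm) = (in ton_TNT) 2.569e-12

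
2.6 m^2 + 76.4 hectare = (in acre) 188.8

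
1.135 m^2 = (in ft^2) 12.22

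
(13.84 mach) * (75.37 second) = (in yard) 3.884e+05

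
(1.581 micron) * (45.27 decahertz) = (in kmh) 0.002577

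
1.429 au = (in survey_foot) 7.014e+11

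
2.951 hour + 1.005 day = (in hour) 27.07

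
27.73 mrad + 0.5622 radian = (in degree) 33.8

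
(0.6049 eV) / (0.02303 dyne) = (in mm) 4.208e-10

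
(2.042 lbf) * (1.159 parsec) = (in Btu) 3.079e+14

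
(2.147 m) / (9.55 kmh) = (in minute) 0.01349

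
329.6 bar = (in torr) 2.472e+05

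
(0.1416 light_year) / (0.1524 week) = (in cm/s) 1.453e+12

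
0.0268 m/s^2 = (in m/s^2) 0.0268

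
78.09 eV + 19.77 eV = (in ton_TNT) 3.747e-27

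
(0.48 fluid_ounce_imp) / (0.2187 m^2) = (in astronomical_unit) 4.169e-16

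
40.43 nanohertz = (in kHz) 4.043e-11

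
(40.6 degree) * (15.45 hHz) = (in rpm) 1.045e+04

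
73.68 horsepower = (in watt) 5.494e+04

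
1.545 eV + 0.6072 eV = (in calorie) 8.241e-20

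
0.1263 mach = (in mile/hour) 96.2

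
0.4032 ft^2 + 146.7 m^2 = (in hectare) 0.01467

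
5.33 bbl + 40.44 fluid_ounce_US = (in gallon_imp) 186.7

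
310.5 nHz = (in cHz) 3.105e-05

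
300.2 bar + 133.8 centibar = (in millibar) 3.015e+05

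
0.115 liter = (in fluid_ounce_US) 3.889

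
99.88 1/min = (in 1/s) 1.665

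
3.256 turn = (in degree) 1172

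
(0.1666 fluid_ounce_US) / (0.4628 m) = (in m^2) 1.065e-05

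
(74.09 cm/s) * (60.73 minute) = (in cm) 2.7e+05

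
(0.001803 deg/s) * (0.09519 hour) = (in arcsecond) 2224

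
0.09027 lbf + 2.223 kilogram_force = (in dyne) 2.22e+06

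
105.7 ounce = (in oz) 105.7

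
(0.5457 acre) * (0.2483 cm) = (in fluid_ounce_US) 1.854e+05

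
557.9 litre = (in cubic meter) 0.5579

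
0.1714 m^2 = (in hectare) 1.714e-05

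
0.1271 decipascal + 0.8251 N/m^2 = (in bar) 8.378e-06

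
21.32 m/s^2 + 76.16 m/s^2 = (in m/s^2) 97.48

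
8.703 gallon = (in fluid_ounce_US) 1114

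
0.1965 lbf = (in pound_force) 0.1965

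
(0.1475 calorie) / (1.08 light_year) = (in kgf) 6.159e-18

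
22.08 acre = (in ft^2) 9.618e+05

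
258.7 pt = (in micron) 9.126e+04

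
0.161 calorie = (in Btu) 0.0006385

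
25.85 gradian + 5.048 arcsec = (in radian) 0.4061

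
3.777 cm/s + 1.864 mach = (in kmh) 2285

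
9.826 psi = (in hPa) 677.5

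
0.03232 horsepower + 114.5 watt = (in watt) 138.6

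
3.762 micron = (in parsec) 1.219e-22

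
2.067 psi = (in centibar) 14.25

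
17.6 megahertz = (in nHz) 1.76e+16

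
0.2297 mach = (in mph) 175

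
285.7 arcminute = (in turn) 0.01323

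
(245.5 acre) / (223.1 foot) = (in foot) 4.793e+04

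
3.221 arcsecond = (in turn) 2.485e-06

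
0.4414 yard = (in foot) 1.324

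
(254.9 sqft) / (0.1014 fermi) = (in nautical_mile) 1.261e+14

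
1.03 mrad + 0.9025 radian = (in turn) 0.1438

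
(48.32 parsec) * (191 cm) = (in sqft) 3.065e+19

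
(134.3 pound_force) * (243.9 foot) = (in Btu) 42.09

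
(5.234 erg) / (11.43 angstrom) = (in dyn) 4.579e+07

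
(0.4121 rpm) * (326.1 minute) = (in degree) 4.838e+04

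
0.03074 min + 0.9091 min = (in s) 56.39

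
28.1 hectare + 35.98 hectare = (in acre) 158.3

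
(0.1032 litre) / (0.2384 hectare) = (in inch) 1.704e-06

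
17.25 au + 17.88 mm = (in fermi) 2.581e+27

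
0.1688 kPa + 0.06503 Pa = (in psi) 0.02449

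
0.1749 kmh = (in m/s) 0.04858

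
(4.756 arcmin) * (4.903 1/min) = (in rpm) 0.00108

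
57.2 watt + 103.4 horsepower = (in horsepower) 103.5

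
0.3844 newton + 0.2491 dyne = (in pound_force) 0.08642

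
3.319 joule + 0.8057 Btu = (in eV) 5.326e+21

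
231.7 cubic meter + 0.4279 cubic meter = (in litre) 2.321e+05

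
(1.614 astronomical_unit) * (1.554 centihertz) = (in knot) 7.294e+09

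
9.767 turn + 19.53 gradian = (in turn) 9.816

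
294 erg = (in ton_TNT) 7.027e-15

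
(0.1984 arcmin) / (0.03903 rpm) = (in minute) 0.0002353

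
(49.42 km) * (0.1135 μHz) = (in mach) 1.647e-05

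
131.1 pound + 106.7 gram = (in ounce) 2101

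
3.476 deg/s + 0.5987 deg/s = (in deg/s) 4.075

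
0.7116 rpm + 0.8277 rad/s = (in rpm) 8.616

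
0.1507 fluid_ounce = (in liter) 0.004457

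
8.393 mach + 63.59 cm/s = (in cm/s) 2.858e+05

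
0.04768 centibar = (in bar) 0.0004768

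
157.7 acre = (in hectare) 63.82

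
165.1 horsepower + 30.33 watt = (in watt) 1.231e+05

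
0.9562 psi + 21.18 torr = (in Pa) 9417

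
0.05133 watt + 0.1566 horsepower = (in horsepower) 0.1567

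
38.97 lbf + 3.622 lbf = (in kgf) 19.32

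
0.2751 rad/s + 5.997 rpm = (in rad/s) 0.9031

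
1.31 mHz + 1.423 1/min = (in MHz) 2.503e-08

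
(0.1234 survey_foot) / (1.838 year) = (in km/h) 2.336e-09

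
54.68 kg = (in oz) 1929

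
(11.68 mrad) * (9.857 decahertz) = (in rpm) 10.99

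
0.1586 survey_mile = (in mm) 2.552e+05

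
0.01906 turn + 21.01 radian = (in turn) 3.363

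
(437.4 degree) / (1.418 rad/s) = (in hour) 0.001495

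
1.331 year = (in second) 4.197e+07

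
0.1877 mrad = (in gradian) 0.01195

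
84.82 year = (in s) 2.675e+09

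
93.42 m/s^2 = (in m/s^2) 93.42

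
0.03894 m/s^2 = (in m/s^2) 0.03894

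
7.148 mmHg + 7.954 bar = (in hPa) 7964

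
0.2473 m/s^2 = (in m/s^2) 0.2473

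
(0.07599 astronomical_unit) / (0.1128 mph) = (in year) 7149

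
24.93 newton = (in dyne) 2.493e+06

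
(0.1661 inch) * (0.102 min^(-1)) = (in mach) 2.106e-08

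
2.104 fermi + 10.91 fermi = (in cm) 1.301e-12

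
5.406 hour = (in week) 0.03218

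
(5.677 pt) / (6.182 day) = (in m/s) 3.75e-09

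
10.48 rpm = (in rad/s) 1.097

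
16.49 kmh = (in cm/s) 458.1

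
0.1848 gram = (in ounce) 0.006519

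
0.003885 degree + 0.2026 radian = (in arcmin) 696.7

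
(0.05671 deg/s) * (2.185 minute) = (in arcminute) 446.1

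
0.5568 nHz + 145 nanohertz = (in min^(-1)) 8.733e-06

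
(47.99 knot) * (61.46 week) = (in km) 9.177e+05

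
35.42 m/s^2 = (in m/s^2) 35.42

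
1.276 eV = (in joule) 2.044e-19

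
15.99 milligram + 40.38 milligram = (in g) 0.05637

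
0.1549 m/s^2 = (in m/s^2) 0.1549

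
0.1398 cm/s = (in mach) 4.106e-06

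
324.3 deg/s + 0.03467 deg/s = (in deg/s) 324.3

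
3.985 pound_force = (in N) 17.73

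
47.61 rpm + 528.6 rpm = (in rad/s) 60.34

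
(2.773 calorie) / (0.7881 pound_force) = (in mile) 0.002056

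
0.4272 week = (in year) 0.008193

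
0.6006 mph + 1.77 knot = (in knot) 2.292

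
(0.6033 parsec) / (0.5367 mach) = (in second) 1.019e+14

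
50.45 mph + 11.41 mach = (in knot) 7596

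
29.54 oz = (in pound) 1.846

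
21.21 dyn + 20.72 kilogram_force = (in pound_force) 45.68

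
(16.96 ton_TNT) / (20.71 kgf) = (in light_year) 3.693e-08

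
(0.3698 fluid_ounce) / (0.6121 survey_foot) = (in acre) 1.448e-08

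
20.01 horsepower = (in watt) 1.492e+04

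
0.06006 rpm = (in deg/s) 0.3604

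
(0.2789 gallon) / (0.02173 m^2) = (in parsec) 1.575e-18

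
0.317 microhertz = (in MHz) 3.17e-13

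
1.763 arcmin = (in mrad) 0.5128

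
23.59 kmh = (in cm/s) 655.3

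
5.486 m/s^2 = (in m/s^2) 5.486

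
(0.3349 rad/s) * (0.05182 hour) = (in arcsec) 1.289e+07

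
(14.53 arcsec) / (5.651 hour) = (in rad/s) 3.463e-09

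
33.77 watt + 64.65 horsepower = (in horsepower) 64.7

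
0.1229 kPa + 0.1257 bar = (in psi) 1.841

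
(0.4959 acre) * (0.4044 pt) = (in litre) 286.3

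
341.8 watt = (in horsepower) 0.4584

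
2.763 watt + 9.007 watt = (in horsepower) 0.01578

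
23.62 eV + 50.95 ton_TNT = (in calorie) 5.095e+10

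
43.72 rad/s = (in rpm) 417.5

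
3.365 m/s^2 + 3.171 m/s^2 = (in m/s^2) 6.536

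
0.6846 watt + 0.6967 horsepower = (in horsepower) 0.6976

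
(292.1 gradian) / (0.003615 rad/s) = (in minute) 21.15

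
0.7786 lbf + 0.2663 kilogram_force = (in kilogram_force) 0.6195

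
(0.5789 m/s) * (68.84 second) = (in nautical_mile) 0.02152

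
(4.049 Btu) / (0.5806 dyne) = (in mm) 7.358e+11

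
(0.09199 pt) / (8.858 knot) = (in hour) 1.978e-09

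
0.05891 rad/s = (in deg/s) 3.375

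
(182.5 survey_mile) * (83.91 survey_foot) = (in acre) 1856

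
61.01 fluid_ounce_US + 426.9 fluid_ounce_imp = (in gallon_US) 3.681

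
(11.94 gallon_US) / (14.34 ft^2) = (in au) 2.268e-13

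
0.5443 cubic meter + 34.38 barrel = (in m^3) 6.01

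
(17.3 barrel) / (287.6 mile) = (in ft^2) 6.396e-05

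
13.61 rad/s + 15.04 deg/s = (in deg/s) 794.8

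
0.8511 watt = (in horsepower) 0.001141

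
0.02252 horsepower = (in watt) 16.79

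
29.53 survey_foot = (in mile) 0.005593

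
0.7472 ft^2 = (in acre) 1.715e-05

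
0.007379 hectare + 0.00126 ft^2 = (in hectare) 0.007379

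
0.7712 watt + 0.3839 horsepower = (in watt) 287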